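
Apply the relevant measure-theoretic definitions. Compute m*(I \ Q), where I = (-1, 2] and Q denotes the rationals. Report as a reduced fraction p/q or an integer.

The interval I = (-1, 2] has m(I) = 2 - (-1) = 3 (endpoints are measure-zero, so open/closed/half-open agree). Write I = (I cap Q) u (I \ Q). The rationals in I are countable, so m*(I cap Q) = 0 (cover each rational by intervals whose total length is arbitrarily small). By countable subadditivity m*(I) <= m*(I cap Q) + m*(I \ Q), hence m*(I \ Q) >= m(I) = 3. The reverse inequality m*(I \ Q) <= m*(I) = 3 is trivial since (I \ Q) is a subset of I. Therefore m*(I \ Q) = 3.

3


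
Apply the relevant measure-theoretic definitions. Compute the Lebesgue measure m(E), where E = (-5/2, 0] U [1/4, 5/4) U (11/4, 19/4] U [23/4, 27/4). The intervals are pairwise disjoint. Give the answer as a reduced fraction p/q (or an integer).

For pairwise disjoint intervals, m(union_i I_i) = sum_i m(I_i),
and m is invariant under swapping open/closed endpoints (single points have measure 0).
So m(E) = sum_i (b_i - a_i).
  I_1 has length 0 - (-5/2) = 5/2.
  I_2 has length 5/4 - 1/4 = 1.
  I_3 has length 19/4 - 11/4 = 2.
  I_4 has length 27/4 - 23/4 = 1.
Summing:
  m(E) = 5/2 + 1 + 2 + 1 = 13/2.

13/2


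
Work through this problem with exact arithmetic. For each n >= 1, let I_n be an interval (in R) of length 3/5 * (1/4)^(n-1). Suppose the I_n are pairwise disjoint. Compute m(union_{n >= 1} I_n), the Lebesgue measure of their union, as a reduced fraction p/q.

By countable additivity of the Lebesgue measure on pairwise disjoint measurable sets,
  m(union_{n >= 1} I_n) = sum_{n >= 1} m(I_n) = sum_{n >= 1} a * r^(n-1),
  with a = 3/5 and r = 1/4.
Since 0 < r = 1/4 < 1, the geometric series converges:
  sum_{n >= 1} a * r^(n-1) = a / (1 - r).
  = 3/5 / (1 - 1/4)
  = 3/5 / (3/4)
  = 4/5.

4/5


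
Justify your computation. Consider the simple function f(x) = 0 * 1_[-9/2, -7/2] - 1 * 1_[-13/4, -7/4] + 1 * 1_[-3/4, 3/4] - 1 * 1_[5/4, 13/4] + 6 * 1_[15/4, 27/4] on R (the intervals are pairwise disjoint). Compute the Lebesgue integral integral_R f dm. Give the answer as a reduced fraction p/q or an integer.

For a simple function f = sum_i c_i * 1_{A_i} with disjoint A_i,
  integral f dm = sum_i c_i * m(A_i).
Lengths of the A_i:
  m(A_1) = -7/2 - (-9/2) = 1.
  m(A_2) = -7/4 - (-13/4) = 3/2.
  m(A_3) = 3/4 - (-3/4) = 3/2.
  m(A_4) = 13/4 - 5/4 = 2.
  m(A_5) = 27/4 - 15/4 = 3.
Contributions c_i * m(A_i):
  (0) * (1) = 0.
  (-1) * (3/2) = -3/2.
  (1) * (3/2) = 3/2.
  (-1) * (2) = -2.
  (6) * (3) = 18.
Total: 0 - 3/2 + 3/2 - 2 + 18 = 16.

16


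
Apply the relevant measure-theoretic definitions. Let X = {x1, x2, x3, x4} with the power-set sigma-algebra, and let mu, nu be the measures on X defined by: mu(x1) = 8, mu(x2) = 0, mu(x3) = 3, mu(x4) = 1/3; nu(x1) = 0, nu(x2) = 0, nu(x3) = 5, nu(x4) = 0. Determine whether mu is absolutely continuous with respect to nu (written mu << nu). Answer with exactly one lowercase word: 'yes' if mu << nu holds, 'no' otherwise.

mu << nu means: every nu-null measurable set is also mu-null; equivalently, for every atom x, if nu({x}) = 0 then mu({x}) = 0.
Checking each atom:
  x1: nu = 0, mu = 8 > 0 -> violates mu << nu.
  x2: nu = 0, mu = 0 -> consistent with mu << nu.
  x3: nu = 5 > 0 -> no constraint.
  x4: nu = 0, mu = 1/3 > 0 -> violates mu << nu.
The atom(s) x1, x4 violate the condition (nu = 0 but mu > 0). Therefore mu is NOT absolutely continuous w.r.t. nu.

no


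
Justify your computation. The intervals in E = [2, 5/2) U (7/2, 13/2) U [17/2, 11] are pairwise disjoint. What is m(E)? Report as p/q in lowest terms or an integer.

For pairwise disjoint intervals, m(union_i I_i) = sum_i m(I_i),
and m is invariant under swapping open/closed endpoints (single points have measure 0).
So m(E) = sum_i (b_i - a_i).
  I_1 has length 5/2 - 2 = 1/2.
  I_2 has length 13/2 - 7/2 = 3.
  I_3 has length 11 - 17/2 = 5/2.
Summing:
  m(E) = 1/2 + 3 + 5/2 = 6.

6


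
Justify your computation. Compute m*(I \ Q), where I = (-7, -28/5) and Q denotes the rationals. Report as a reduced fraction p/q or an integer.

The interval I = (-7, -28/5) has m(I) = -28/5 - (-7) = 7/5 (endpoints are measure-zero, so open/closed/half-open agree). Write I = (I cap Q) u (I \ Q). The rationals in I are countable, so m*(I cap Q) = 0 (cover each rational by intervals whose total length is arbitrarily small). By countable subadditivity m*(I) <= m*(I cap Q) + m*(I \ Q), hence m*(I \ Q) >= m(I) = 7/5. The reverse inequality m*(I \ Q) <= m*(I) = 7/5 is trivial since (I \ Q) is a subset of I. Therefore m*(I \ Q) = 7/5.

7/5


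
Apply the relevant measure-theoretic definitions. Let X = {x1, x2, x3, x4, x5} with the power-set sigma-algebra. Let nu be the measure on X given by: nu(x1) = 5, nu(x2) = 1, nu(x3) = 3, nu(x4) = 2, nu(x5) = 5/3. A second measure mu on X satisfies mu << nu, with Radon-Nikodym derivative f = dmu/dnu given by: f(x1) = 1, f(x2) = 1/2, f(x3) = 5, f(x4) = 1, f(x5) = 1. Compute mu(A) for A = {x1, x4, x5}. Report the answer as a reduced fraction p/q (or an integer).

By the defining property of the Radon-Nikodym derivative, for every measurable set A,
  mu(A) = integral_A f dnu.
Since nu is a discrete measure concentrated on the atoms of X, the integral over A reduces to the sum
  mu(A) = sum_{x in A} f(x) * nu({x}).
Computing each term:
  x1: f(x1) * nu(x1) = 1 * 5 = 5.
  x4: f(x4) * nu(x4) = 1 * 2 = 2.
  x5: f(x5) * nu(x5) = 1 * 5/3 = 5/3.
Summing: mu(A) = 5 + 2 + 5/3 = 26/3.

26/3


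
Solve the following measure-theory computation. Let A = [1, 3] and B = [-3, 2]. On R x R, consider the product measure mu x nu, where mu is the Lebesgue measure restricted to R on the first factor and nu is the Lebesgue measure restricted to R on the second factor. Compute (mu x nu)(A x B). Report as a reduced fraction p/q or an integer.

For a measurable rectangle A x B, the product measure satisfies
  (mu x nu)(A x B) = mu(A) * nu(B).
  mu(A) = 2.
  nu(B) = 5.
  (mu x nu)(A x B) = 2 * 5 = 10.

10


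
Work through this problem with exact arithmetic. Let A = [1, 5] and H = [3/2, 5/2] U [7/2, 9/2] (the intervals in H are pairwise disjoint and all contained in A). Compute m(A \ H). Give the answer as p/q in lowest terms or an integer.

The ambient interval has length m(A) = 5 - 1 = 4.
Since the holes are disjoint and sit inside A, by finite additivity
  m(H) = sum_i (b_i - a_i), and m(A \ H) = m(A) - m(H).
Computing the hole measures:
  m(H_1) = 5/2 - 3/2 = 1.
  m(H_2) = 9/2 - 7/2 = 1.
Summed: m(H) = 1 + 1 = 2.
So m(A \ H) = 4 - 2 = 2.

2


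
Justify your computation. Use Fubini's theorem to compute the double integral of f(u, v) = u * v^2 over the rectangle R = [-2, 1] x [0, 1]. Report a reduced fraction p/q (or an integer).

f(u, v) is a tensor product of a function of u and a function of v, and both factors are bounded continuous (hence Lebesgue integrable) on the rectangle, so Fubini's theorem applies:
  integral_R f d(m x m) = (integral_a1^b1 u du) * (integral_a2^b2 v^2 dv).
Inner integral in u: integral_{-2}^{1} u du = (1^2 - (-2)^2)/2
  = -3/2.
Inner integral in v: integral_{0}^{1} v^2 dv = (1^3 - 0^3)/3
  = 1/3.
Product: (-3/2) * (1/3) = -1/2.

-1/2


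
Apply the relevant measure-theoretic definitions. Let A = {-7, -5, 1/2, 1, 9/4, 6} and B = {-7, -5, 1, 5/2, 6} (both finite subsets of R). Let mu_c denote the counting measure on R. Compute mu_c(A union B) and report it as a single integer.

Counting measure on a finite set equals cardinality. By inclusion-exclusion, |A union B| = |A| + |B| - |A cap B|.
|A| = 6, |B| = 5, |A cap B| = 4.
So mu_c(A union B) = 6 + 5 - 4 = 7.

7


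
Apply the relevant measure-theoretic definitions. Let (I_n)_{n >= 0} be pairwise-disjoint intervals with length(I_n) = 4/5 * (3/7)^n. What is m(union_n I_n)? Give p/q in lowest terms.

By countable additivity of the Lebesgue measure on pairwise disjoint measurable sets,
  m(union_{n >= 0} I_n) = sum_{n >= 0} m(I_n) = sum_{n >= 0} a * r^n,
  with a = 4/5 and r = 3/7.
Since 0 < r = 3/7 < 1, the geometric series converges:
  sum_{n >= 0} a * r^n = a / (1 - r).
  = 4/5 / (1 - 3/7)
  = 4/5 / (4/7)
  = 7/5.

7/5


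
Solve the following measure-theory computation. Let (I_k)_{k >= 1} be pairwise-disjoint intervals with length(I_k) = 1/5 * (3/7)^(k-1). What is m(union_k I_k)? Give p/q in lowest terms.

By countable additivity of the Lebesgue measure on pairwise disjoint measurable sets,
  m(union_{k >= 1} I_k) = sum_{k >= 1} m(I_k) = sum_{k >= 1} a * r^(k-1),
  with a = 1/5 and r = 3/7.
Since 0 < r = 3/7 < 1, the geometric series converges:
  sum_{k >= 1} a * r^(k-1) = a / (1 - r).
  = 1/5 / (1 - 3/7)
  = 1/5 / (4/7)
  = 7/20.

7/20


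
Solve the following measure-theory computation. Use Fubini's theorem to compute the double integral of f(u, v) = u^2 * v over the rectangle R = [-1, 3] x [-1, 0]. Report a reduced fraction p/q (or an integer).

f(u, v) is a tensor product of a function of u and a function of v, and both factors are bounded continuous (hence Lebesgue integrable) on the rectangle, so Fubini's theorem applies:
  integral_R f d(m x m) = (integral_a1^b1 u^2 du) * (integral_a2^b2 v dv).
Inner integral in u: integral_{-1}^{3} u^2 du = (3^3 - (-1)^3)/3
  = 28/3.
Inner integral in v: integral_{-1}^{0} v dv = (0^2 - (-1)^2)/2
  = -1/2.
Product: (28/3) * (-1/2) = -14/3.

-14/3


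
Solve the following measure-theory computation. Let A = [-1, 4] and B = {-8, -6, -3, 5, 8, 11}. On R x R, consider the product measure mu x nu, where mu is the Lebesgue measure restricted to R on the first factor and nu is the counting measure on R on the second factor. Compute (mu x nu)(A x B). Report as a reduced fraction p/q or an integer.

For a measurable rectangle A x B, the product measure satisfies
  (mu x nu)(A x B) = mu(A) * nu(B).
  mu(A) = 5.
  nu(B) = 6.
  (mu x nu)(A x B) = 5 * 6 = 30.

30


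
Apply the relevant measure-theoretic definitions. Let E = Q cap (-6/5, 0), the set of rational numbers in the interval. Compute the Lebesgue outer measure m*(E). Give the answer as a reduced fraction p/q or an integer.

E = Q cap (-6/5, 0) is a subset of Q, which is countable. Enumerate Q = {q_1, q_2, ...}; for any eps > 0, cover q_k by the open interval (q_k - eps/2^(k+1), q_k + eps/2^(k+1)), of length eps/2^k. The total cover length is sum_{k>=1} eps/2^k = eps. Hence m*(E) <= m*(Q) <= eps for every eps > 0, and since outer measure is non-negative, m*(E) = 0.

0


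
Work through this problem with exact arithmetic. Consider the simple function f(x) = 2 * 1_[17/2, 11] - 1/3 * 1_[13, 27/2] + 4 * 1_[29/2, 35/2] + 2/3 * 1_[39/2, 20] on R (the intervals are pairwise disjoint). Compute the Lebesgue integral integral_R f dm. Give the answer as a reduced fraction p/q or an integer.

For a simple function f = sum_i c_i * 1_{A_i} with disjoint A_i,
  integral f dm = sum_i c_i * m(A_i).
Lengths of the A_i:
  m(A_1) = 11 - 17/2 = 5/2.
  m(A_2) = 27/2 - 13 = 1/2.
  m(A_3) = 35/2 - 29/2 = 3.
  m(A_4) = 20 - 39/2 = 1/2.
Contributions c_i * m(A_i):
  (2) * (5/2) = 5.
  (-1/3) * (1/2) = -1/6.
  (4) * (3) = 12.
  (2/3) * (1/2) = 1/3.
Total: 5 - 1/6 + 12 + 1/3 = 103/6.

103/6


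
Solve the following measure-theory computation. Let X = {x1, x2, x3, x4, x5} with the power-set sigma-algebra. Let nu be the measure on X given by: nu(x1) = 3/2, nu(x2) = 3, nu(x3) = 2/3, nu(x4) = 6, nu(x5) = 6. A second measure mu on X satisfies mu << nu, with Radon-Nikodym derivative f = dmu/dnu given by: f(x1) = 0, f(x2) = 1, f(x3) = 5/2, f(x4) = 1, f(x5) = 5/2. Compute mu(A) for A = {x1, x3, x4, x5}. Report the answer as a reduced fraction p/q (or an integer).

By the defining property of the Radon-Nikodym derivative, for every measurable set A,
  mu(A) = integral_A f dnu.
Since nu is a discrete measure concentrated on the atoms of X, the integral over A reduces to the sum
  mu(A) = sum_{x in A} f(x) * nu({x}).
Computing each term:
  x1: f(x1) * nu(x1) = 0 * 3/2 = 0.
  x3: f(x3) * nu(x3) = 5/2 * 2/3 = 5/3.
  x4: f(x4) * nu(x4) = 1 * 6 = 6.
  x5: f(x5) * nu(x5) = 5/2 * 6 = 15.
Summing: mu(A) = 0 + 5/3 + 6 + 15 = 68/3.

68/3


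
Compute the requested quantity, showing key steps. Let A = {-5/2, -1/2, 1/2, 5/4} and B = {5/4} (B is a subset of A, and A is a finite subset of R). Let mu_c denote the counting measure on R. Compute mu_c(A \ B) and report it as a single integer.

Counting measure assigns mu_c(E) = |E| (number of elements) when E is finite. For B subset A, A \ B is the set of elements of A not in B, so |A \ B| = |A| - |B|.
|A| = 4, |B| = 1, so mu_c(A \ B) = 4 - 1 = 3.

3


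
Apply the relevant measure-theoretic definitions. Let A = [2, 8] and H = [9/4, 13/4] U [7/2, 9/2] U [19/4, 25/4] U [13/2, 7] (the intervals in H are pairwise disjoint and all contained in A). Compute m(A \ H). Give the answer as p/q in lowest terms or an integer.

The ambient interval has length m(A) = 8 - 2 = 6.
Since the holes are disjoint and sit inside A, by finite additivity
  m(H) = sum_i (b_i - a_i), and m(A \ H) = m(A) - m(H).
Computing the hole measures:
  m(H_1) = 13/4 - 9/4 = 1.
  m(H_2) = 9/2 - 7/2 = 1.
  m(H_3) = 25/4 - 19/4 = 3/2.
  m(H_4) = 7 - 13/2 = 1/2.
Summed: m(H) = 1 + 1 + 3/2 + 1/2 = 4.
So m(A \ H) = 6 - 4 = 2.

2


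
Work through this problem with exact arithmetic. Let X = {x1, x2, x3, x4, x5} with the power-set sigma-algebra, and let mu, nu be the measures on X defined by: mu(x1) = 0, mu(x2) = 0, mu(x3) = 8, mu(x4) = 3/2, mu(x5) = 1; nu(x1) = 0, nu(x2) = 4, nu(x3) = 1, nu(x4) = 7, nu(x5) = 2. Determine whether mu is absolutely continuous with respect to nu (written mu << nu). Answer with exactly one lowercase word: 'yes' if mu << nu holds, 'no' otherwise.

mu << nu means: every nu-null measurable set is also mu-null; equivalently, for every atom x, if nu({x}) = 0 then mu({x}) = 0.
Checking each atom:
  x1: nu = 0, mu = 0 -> consistent with mu << nu.
  x2: nu = 4 > 0 -> no constraint.
  x3: nu = 1 > 0 -> no constraint.
  x4: nu = 7 > 0 -> no constraint.
  x5: nu = 2 > 0 -> no constraint.
No atom violates the condition. Therefore mu << nu.

yes


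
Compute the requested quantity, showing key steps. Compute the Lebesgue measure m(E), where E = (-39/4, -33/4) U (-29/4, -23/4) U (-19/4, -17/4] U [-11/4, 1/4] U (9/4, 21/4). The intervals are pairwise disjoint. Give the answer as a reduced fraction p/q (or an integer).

For pairwise disjoint intervals, m(union_i I_i) = sum_i m(I_i),
and m is invariant under swapping open/closed endpoints (single points have measure 0).
So m(E) = sum_i (b_i - a_i).
  I_1 has length -33/4 - (-39/4) = 3/2.
  I_2 has length -23/4 - (-29/4) = 3/2.
  I_3 has length -17/4 - (-19/4) = 1/2.
  I_4 has length 1/4 - (-11/4) = 3.
  I_5 has length 21/4 - 9/4 = 3.
Summing:
  m(E) = 3/2 + 3/2 + 1/2 + 3 + 3 = 19/2.

19/2


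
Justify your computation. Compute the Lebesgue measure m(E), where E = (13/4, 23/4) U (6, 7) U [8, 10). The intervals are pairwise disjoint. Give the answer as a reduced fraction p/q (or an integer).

For pairwise disjoint intervals, m(union_i I_i) = sum_i m(I_i),
and m is invariant under swapping open/closed endpoints (single points have measure 0).
So m(E) = sum_i (b_i - a_i).
  I_1 has length 23/4 - 13/4 = 5/2.
  I_2 has length 7 - 6 = 1.
  I_3 has length 10 - 8 = 2.
Summing:
  m(E) = 5/2 + 1 + 2 = 11/2.

11/2


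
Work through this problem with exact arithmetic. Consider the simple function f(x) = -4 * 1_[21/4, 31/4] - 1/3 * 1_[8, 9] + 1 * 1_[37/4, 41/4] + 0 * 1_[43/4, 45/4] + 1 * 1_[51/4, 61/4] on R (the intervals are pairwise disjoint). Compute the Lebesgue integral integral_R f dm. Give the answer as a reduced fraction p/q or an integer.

For a simple function f = sum_i c_i * 1_{A_i} with disjoint A_i,
  integral f dm = sum_i c_i * m(A_i).
Lengths of the A_i:
  m(A_1) = 31/4 - 21/4 = 5/2.
  m(A_2) = 9 - 8 = 1.
  m(A_3) = 41/4 - 37/4 = 1.
  m(A_4) = 45/4 - 43/4 = 1/2.
  m(A_5) = 61/4 - 51/4 = 5/2.
Contributions c_i * m(A_i):
  (-4) * (5/2) = -10.
  (-1/3) * (1) = -1/3.
  (1) * (1) = 1.
  (0) * (1/2) = 0.
  (1) * (5/2) = 5/2.
Total: -10 - 1/3 + 1 + 0 + 5/2 = -41/6.

-41/6


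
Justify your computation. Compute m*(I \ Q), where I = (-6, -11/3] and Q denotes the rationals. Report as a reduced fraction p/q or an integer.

The interval I = (-6, -11/3] has m(I) = -11/3 - (-6) = 7/3 (endpoints are measure-zero, so open/closed/half-open agree). Write I = (I cap Q) u (I \ Q). The rationals in I are countable, so m*(I cap Q) = 0 (cover each rational by intervals whose total length is arbitrarily small). By countable subadditivity m*(I) <= m*(I cap Q) + m*(I \ Q), hence m*(I \ Q) >= m(I) = 7/3. The reverse inequality m*(I \ Q) <= m*(I) = 7/3 is trivial since (I \ Q) is a subset of I. Therefore m*(I \ Q) = 7/3.

7/3


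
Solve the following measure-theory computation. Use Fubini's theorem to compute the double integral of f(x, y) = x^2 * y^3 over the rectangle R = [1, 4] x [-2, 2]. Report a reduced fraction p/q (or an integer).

f(x, y) is a tensor product of a function of x and a function of y, and both factors are bounded continuous (hence Lebesgue integrable) on the rectangle, so Fubini's theorem applies:
  integral_R f d(m x m) = (integral_a1^b1 x^2 dx) * (integral_a2^b2 y^3 dy).
Inner integral in x: integral_{1}^{4} x^2 dx = (4^3 - 1^3)/3
  = 21.
Inner integral in y: integral_{-2}^{2} y^3 dy = (2^4 - (-2)^4)/4
  = 0.
Product: (21) * (0) = 0.

0


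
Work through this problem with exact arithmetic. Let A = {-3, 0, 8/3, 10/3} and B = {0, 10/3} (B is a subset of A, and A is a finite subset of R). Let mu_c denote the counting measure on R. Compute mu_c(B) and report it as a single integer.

Counting measure assigns mu_c(E) = |E| (number of elements) when E is finite.
B has 2 element(s), so mu_c(B) = 2.

2


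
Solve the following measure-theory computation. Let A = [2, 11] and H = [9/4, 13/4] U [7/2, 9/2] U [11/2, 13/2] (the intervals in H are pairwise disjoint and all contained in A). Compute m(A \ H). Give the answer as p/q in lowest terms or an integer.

The ambient interval has length m(A) = 11 - 2 = 9.
Since the holes are disjoint and sit inside A, by finite additivity
  m(H) = sum_i (b_i - a_i), and m(A \ H) = m(A) - m(H).
Computing the hole measures:
  m(H_1) = 13/4 - 9/4 = 1.
  m(H_2) = 9/2 - 7/2 = 1.
  m(H_3) = 13/2 - 11/2 = 1.
Summed: m(H) = 1 + 1 + 1 = 3.
So m(A \ H) = 9 - 3 = 6.

6


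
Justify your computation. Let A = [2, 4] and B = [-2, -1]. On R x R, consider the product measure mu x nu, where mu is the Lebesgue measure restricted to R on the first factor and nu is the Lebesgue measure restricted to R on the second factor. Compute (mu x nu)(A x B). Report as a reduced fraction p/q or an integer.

For a measurable rectangle A x B, the product measure satisfies
  (mu x nu)(A x B) = mu(A) * nu(B).
  mu(A) = 2.
  nu(B) = 1.
  (mu x nu)(A x B) = 2 * 1 = 2.

2


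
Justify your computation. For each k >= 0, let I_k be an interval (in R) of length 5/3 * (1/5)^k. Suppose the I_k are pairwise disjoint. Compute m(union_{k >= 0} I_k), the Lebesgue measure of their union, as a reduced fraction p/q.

By countable additivity of the Lebesgue measure on pairwise disjoint measurable sets,
  m(union_{k >= 0} I_k) = sum_{k >= 0} m(I_k) = sum_{k >= 0} a * r^k,
  with a = 5/3 and r = 1/5.
Since 0 < r = 1/5 < 1, the geometric series converges:
  sum_{k >= 0} a * r^k = a / (1 - r).
  = 5/3 / (1 - 1/5)
  = 5/3 / (4/5)
  = 25/12.

25/12


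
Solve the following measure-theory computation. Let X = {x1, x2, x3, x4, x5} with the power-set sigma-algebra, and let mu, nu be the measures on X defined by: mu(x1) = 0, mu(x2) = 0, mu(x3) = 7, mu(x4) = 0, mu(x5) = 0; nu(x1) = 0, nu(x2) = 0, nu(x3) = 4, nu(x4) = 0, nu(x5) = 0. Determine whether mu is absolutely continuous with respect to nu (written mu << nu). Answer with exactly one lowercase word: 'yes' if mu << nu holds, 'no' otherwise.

mu << nu means: every nu-null measurable set is also mu-null; equivalently, for every atom x, if nu({x}) = 0 then mu({x}) = 0.
Checking each atom:
  x1: nu = 0, mu = 0 -> consistent with mu << nu.
  x2: nu = 0, mu = 0 -> consistent with mu << nu.
  x3: nu = 4 > 0 -> no constraint.
  x4: nu = 0, mu = 0 -> consistent with mu << nu.
  x5: nu = 0, mu = 0 -> consistent with mu << nu.
No atom violates the condition. Therefore mu << nu.

yes


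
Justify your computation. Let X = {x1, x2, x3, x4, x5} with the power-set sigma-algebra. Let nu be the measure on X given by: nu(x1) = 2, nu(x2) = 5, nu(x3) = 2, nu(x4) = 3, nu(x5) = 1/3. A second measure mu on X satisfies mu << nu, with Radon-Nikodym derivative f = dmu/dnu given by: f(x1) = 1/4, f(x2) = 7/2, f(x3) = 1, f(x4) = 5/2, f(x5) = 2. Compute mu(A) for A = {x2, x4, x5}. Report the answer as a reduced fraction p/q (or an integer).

By the defining property of the Radon-Nikodym derivative, for every measurable set A,
  mu(A) = integral_A f dnu.
Since nu is a discrete measure concentrated on the atoms of X, the integral over A reduces to the sum
  mu(A) = sum_{x in A} f(x) * nu({x}).
Computing each term:
  x2: f(x2) * nu(x2) = 7/2 * 5 = 35/2.
  x4: f(x4) * nu(x4) = 5/2 * 3 = 15/2.
  x5: f(x5) * nu(x5) = 2 * 1/3 = 2/3.
Summing: mu(A) = 35/2 + 15/2 + 2/3 = 77/3.

77/3


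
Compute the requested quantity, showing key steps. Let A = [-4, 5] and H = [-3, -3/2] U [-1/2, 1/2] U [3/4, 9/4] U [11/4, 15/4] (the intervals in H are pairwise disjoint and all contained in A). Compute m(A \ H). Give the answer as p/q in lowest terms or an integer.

The ambient interval has length m(A) = 5 - (-4) = 9.
Since the holes are disjoint and sit inside A, by finite additivity
  m(H) = sum_i (b_i - a_i), and m(A \ H) = m(A) - m(H).
Computing the hole measures:
  m(H_1) = -3/2 - (-3) = 3/2.
  m(H_2) = 1/2 - (-1/2) = 1.
  m(H_3) = 9/4 - 3/4 = 3/2.
  m(H_4) = 15/4 - 11/4 = 1.
Summed: m(H) = 3/2 + 1 + 3/2 + 1 = 5.
So m(A \ H) = 9 - 5 = 4.

4


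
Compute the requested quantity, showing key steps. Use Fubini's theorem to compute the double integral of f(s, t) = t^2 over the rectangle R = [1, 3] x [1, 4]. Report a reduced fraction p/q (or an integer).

f(s, t) is a tensor product of a function of s and a function of t, and both factors are bounded continuous (hence Lebesgue integrable) on the rectangle, so Fubini's theorem applies:
  integral_R f d(m x m) = (integral_a1^b1 1 ds) * (integral_a2^b2 t^2 dt).
Inner integral in s: integral_{1}^{3} 1 ds = (3^1 - 1^1)/1
  = 2.
Inner integral in t: integral_{1}^{4} t^2 dt = (4^3 - 1^3)/3
  = 21.
Product: (2) * (21) = 42.

42


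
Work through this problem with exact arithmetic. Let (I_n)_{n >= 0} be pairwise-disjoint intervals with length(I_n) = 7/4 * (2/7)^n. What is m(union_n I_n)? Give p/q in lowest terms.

By countable additivity of the Lebesgue measure on pairwise disjoint measurable sets,
  m(union_{n >= 0} I_n) = sum_{n >= 0} m(I_n) = sum_{n >= 0} a * r^n,
  with a = 7/4 and r = 2/7.
Since 0 < r = 2/7 < 1, the geometric series converges:
  sum_{n >= 0} a * r^n = a / (1 - r).
  = 7/4 / (1 - 2/7)
  = 7/4 / (5/7)
  = 49/20.

49/20


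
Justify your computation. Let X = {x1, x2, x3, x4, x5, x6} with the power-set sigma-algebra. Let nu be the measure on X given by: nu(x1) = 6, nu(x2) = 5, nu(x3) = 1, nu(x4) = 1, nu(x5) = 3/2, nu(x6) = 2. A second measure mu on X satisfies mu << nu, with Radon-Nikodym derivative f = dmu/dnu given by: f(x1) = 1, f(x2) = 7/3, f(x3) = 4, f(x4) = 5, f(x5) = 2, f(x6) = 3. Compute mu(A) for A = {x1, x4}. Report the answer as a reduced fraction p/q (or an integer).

By the defining property of the Radon-Nikodym derivative, for every measurable set A,
  mu(A) = integral_A f dnu.
Since nu is a discrete measure concentrated on the atoms of X, the integral over A reduces to the sum
  mu(A) = sum_{x in A} f(x) * nu({x}).
Computing each term:
  x1: f(x1) * nu(x1) = 1 * 6 = 6.
  x4: f(x4) * nu(x4) = 5 * 1 = 5.
Summing: mu(A) = 6 + 5 = 11.

11


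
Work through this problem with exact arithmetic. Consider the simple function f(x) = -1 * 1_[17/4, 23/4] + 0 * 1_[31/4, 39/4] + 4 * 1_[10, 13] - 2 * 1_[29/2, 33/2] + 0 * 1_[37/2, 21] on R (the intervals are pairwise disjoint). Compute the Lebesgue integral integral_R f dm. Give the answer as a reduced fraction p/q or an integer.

For a simple function f = sum_i c_i * 1_{A_i} with disjoint A_i,
  integral f dm = sum_i c_i * m(A_i).
Lengths of the A_i:
  m(A_1) = 23/4 - 17/4 = 3/2.
  m(A_2) = 39/4 - 31/4 = 2.
  m(A_3) = 13 - 10 = 3.
  m(A_4) = 33/2 - 29/2 = 2.
  m(A_5) = 21 - 37/2 = 5/2.
Contributions c_i * m(A_i):
  (-1) * (3/2) = -3/2.
  (0) * (2) = 0.
  (4) * (3) = 12.
  (-2) * (2) = -4.
  (0) * (5/2) = 0.
Total: -3/2 + 0 + 12 - 4 + 0 = 13/2.

13/2


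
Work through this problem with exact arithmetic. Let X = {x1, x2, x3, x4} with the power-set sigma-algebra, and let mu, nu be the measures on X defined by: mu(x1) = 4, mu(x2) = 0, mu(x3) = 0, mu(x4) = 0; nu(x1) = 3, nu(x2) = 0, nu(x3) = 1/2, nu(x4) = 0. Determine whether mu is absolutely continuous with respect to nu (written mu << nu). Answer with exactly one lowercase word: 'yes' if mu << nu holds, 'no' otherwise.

mu << nu means: every nu-null measurable set is also mu-null; equivalently, for every atom x, if nu({x}) = 0 then mu({x}) = 0.
Checking each atom:
  x1: nu = 3 > 0 -> no constraint.
  x2: nu = 0, mu = 0 -> consistent with mu << nu.
  x3: nu = 1/2 > 0 -> no constraint.
  x4: nu = 0, mu = 0 -> consistent with mu << nu.
No atom violates the condition. Therefore mu << nu.

yes


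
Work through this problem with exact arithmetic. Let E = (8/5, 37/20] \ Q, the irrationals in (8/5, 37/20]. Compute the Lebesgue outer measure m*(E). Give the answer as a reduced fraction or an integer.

The interval I = (8/5, 37/20] has m(I) = 37/20 - 8/5 = 1/4 (endpoints are measure-zero, so open/closed/half-open agree). Write I = (I cap Q) u (I \ Q). The rationals in I are countable, so m*(I cap Q) = 0 (cover each rational by intervals whose total length is arbitrarily small). By countable subadditivity m*(I) <= m*(I cap Q) + m*(I \ Q), hence m*(I \ Q) >= m(I) = 1/4. The reverse inequality m*(I \ Q) <= m*(I) = 1/4 is trivial since (I \ Q) is a subset of I. Therefore m*(I \ Q) = 1/4.

1/4


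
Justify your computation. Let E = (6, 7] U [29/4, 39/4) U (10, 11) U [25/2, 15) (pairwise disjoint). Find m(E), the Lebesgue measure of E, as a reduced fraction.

For pairwise disjoint intervals, m(union_i I_i) = sum_i m(I_i),
and m is invariant under swapping open/closed endpoints (single points have measure 0).
So m(E) = sum_i (b_i - a_i).
  I_1 has length 7 - 6 = 1.
  I_2 has length 39/4 - 29/4 = 5/2.
  I_3 has length 11 - 10 = 1.
  I_4 has length 15 - 25/2 = 5/2.
Summing:
  m(E) = 1 + 5/2 + 1 + 5/2 = 7.

7


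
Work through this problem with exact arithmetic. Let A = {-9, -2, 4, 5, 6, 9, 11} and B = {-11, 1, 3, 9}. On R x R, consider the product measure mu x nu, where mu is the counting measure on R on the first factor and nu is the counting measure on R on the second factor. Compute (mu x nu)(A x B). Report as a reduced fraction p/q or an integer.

For a measurable rectangle A x B, the product measure satisfies
  (mu x nu)(A x B) = mu(A) * nu(B).
  mu(A) = 7.
  nu(B) = 4.
  (mu x nu)(A x B) = 7 * 4 = 28.

28


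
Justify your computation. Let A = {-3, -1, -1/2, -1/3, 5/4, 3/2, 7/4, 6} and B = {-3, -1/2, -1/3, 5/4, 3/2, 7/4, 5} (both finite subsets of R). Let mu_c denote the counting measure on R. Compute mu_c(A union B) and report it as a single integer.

Counting measure on a finite set equals cardinality. By inclusion-exclusion, |A union B| = |A| + |B| - |A cap B|.
|A| = 8, |B| = 7, |A cap B| = 6.
So mu_c(A union B) = 8 + 7 - 6 = 9.

9


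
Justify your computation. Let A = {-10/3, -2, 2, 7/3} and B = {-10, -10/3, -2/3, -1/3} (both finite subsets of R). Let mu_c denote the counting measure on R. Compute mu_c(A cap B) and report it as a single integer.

Counting measure on a finite set equals cardinality. mu_c(A cap B) = |A cap B| (elements appearing in both).
Enumerating the elements of A that also lie in B gives 1 element(s).
So mu_c(A cap B) = 1.

1


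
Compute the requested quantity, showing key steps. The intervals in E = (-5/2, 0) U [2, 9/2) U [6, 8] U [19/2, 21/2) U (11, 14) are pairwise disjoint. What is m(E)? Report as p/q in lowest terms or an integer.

For pairwise disjoint intervals, m(union_i I_i) = sum_i m(I_i),
and m is invariant under swapping open/closed endpoints (single points have measure 0).
So m(E) = sum_i (b_i - a_i).
  I_1 has length 0 - (-5/2) = 5/2.
  I_2 has length 9/2 - 2 = 5/2.
  I_3 has length 8 - 6 = 2.
  I_4 has length 21/2 - 19/2 = 1.
  I_5 has length 14 - 11 = 3.
Summing:
  m(E) = 5/2 + 5/2 + 2 + 1 + 3 = 11.

11


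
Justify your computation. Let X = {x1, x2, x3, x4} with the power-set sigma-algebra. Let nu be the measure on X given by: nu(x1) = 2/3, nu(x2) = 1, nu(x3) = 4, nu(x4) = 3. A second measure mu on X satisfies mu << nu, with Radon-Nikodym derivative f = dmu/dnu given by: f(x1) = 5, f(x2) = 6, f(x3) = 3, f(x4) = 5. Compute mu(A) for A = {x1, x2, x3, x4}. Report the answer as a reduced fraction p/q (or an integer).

By the defining property of the Radon-Nikodym derivative, for every measurable set A,
  mu(A) = integral_A f dnu.
Since nu is a discrete measure concentrated on the atoms of X, the integral over A reduces to the sum
  mu(A) = sum_{x in A} f(x) * nu({x}).
Computing each term:
  x1: f(x1) * nu(x1) = 5 * 2/3 = 10/3.
  x2: f(x2) * nu(x2) = 6 * 1 = 6.
  x3: f(x3) * nu(x3) = 3 * 4 = 12.
  x4: f(x4) * nu(x4) = 5 * 3 = 15.
Summing: mu(A) = 10/3 + 6 + 12 + 15 = 109/3.

109/3


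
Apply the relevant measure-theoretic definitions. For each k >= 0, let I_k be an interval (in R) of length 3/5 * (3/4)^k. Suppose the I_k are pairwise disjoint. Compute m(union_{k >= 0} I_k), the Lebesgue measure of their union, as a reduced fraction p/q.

By countable additivity of the Lebesgue measure on pairwise disjoint measurable sets,
  m(union_{k >= 0} I_k) = sum_{k >= 0} m(I_k) = sum_{k >= 0} a * r^k,
  with a = 3/5 and r = 3/4.
Since 0 < r = 3/4 < 1, the geometric series converges:
  sum_{k >= 0} a * r^k = a / (1 - r).
  = 3/5 / (1 - 3/4)
  = 3/5 / (1/4)
  = 12/5.

12/5


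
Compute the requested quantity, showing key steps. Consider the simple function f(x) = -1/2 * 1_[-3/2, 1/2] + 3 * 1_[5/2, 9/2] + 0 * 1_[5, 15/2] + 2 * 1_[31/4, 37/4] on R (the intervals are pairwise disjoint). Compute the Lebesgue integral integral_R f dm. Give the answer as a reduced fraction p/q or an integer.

For a simple function f = sum_i c_i * 1_{A_i} with disjoint A_i,
  integral f dm = sum_i c_i * m(A_i).
Lengths of the A_i:
  m(A_1) = 1/2 - (-3/2) = 2.
  m(A_2) = 9/2 - 5/2 = 2.
  m(A_3) = 15/2 - 5 = 5/2.
  m(A_4) = 37/4 - 31/4 = 3/2.
Contributions c_i * m(A_i):
  (-1/2) * (2) = -1.
  (3) * (2) = 6.
  (0) * (5/2) = 0.
  (2) * (3/2) = 3.
Total: -1 + 6 + 0 + 3 = 8.

8


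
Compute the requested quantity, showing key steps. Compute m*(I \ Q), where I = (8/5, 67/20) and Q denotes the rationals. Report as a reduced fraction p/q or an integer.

The interval I = (8/5, 67/20) has m(I) = 67/20 - 8/5 = 7/4 (endpoints are measure-zero, so open/closed/half-open agree). Write I = (I cap Q) u (I \ Q). The rationals in I are countable, so m*(I cap Q) = 0 (cover each rational by intervals whose total length is arbitrarily small). By countable subadditivity m*(I) <= m*(I cap Q) + m*(I \ Q), hence m*(I \ Q) >= m(I) = 7/4. The reverse inequality m*(I \ Q) <= m*(I) = 7/4 is trivial since (I \ Q) is a subset of I. Therefore m*(I \ Q) = 7/4.

7/4


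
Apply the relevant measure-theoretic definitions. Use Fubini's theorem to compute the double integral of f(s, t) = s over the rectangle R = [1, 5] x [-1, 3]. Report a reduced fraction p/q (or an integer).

f(s, t) is a tensor product of a function of s and a function of t, and both factors are bounded continuous (hence Lebesgue integrable) on the rectangle, so Fubini's theorem applies:
  integral_R f d(m x m) = (integral_a1^b1 s ds) * (integral_a2^b2 1 dt).
Inner integral in s: integral_{1}^{5} s ds = (5^2 - 1^2)/2
  = 12.
Inner integral in t: integral_{-1}^{3} 1 dt = (3^1 - (-1)^1)/1
  = 4.
Product: (12) * (4) = 48.

48


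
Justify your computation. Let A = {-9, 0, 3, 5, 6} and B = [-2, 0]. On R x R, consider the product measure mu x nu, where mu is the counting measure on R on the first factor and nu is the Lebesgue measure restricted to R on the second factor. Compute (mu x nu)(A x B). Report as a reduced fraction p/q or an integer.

For a measurable rectangle A x B, the product measure satisfies
  (mu x nu)(A x B) = mu(A) * nu(B).
  mu(A) = 5.
  nu(B) = 2.
  (mu x nu)(A x B) = 5 * 2 = 10.

10


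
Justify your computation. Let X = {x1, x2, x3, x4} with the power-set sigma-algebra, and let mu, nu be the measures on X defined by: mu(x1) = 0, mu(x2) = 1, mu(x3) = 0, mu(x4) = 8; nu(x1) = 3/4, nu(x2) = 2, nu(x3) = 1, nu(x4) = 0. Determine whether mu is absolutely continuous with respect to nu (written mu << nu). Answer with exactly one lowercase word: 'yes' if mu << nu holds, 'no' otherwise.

mu << nu means: every nu-null measurable set is also mu-null; equivalently, for every atom x, if nu({x}) = 0 then mu({x}) = 0.
Checking each atom:
  x1: nu = 3/4 > 0 -> no constraint.
  x2: nu = 2 > 0 -> no constraint.
  x3: nu = 1 > 0 -> no constraint.
  x4: nu = 0, mu = 8 > 0 -> violates mu << nu.
The atom(s) x4 violate the condition (nu = 0 but mu > 0). Therefore mu is NOT absolutely continuous w.r.t. nu.

no


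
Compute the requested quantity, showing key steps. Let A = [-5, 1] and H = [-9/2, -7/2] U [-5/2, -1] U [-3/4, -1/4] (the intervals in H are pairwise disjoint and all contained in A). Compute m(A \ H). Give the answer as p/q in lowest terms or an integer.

The ambient interval has length m(A) = 1 - (-5) = 6.
Since the holes are disjoint and sit inside A, by finite additivity
  m(H) = sum_i (b_i - a_i), and m(A \ H) = m(A) - m(H).
Computing the hole measures:
  m(H_1) = -7/2 - (-9/2) = 1.
  m(H_2) = -1 - (-5/2) = 3/2.
  m(H_3) = -1/4 - (-3/4) = 1/2.
Summed: m(H) = 1 + 3/2 + 1/2 = 3.
So m(A \ H) = 6 - 3 = 3.

3


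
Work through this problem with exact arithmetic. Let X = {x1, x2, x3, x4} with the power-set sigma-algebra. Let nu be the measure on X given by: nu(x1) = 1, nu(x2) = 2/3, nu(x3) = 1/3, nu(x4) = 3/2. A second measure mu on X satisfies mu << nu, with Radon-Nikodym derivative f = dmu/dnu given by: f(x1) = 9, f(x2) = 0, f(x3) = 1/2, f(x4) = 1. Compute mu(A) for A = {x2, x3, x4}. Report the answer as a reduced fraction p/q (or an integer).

By the defining property of the Radon-Nikodym derivative, for every measurable set A,
  mu(A) = integral_A f dnu.
Since nu is a discrete measure concentrated on the atoms of X, the integral over A reduces to the sum
  mu(A) = sum_{x in A} f(x) * nu({x}).
Computing each term:
  x2: f(x2) * nu(x2) = 0 * 2/3 = 0.
  x3: f(x3) * nu(x3) = 1/2 * 1/3 = 1/6.
  x4: f(x4) * nu(x4) = 1 * 3/2 = 3/2.
Summing: mu(A) = 0 + 1/6 + 3/2 = 5/3.

5/3


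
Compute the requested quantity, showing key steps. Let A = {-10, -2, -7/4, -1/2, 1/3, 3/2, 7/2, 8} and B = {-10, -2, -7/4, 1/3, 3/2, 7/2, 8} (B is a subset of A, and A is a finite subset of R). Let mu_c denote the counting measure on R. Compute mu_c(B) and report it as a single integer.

Counting measure assigns mu_c(E) = |E| (number of elements) when E is finite.
B has 7 element(s), so mu_c(B) = 7.

7


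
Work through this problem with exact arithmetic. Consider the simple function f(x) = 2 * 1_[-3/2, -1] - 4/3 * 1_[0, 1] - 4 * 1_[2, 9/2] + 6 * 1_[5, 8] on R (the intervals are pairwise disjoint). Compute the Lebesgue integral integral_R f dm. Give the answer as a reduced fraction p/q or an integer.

For a simple function f = sum_i c_i * 1_{A_i} with disjoint A_i,
  integral f dm = sum_i c_i * m(A_i).
Lengths of the A_i:
  m(A_1) = -1 - (-3/2) = 1/2.
  m(A_2) = 1 - 0 = 1.
  m(A_3) = 9/2 - 2 = 5/2.
  m(A_4) = 8 - 5 = 3.
Contributions c_i * m(A_i):
  (2) * (1/2) = 1.
  (-4/3) * (1) = -4/3.
  (-4) * (5/2) = -10.
  (6) * (3) = 18.
Total: 1 - 4/3 - 10 + 18 = 23/3.

23/3


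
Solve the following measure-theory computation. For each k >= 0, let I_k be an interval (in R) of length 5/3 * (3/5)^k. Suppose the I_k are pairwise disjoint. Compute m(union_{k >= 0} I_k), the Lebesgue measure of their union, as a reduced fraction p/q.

By countable additivity of the Lebesgue measure on pairwise disjoint measurable sets,
  m(union_{k >= 0} I_k) = sum_{k >= 0} m(I_k) = sum_{k >= 0} a * r^k,
  with a = 5/3 and r = 3/5.
Since 0 < r = 3/5 < 1, the geometric series converges:
  sum_{k >= 0} a * r^k = a / (1 - r).
  = 5/3 / (1 - 3/5)
  = 5/3 / (2/5)
  = 25/6.

25/6


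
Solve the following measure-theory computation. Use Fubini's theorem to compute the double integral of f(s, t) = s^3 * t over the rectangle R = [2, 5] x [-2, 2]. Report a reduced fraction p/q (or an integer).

f(s, t) is a tensor product of a function of s and a function of t, and both factors are bounded continuous (hence Lebesgue integrable) on the rectangle, so Fubini's theorem applies:
  integral_R f d(m x m) = (integral_a1^b1 s^3 ds) * (integral_a2^b2 t dt).
Inner integral in s: integral_{2}^{5} s^3 ds = (5^4 - 2^4)/4
  = 609/4.
Inner integral in t: integral_{-2}^{2} t dt = (2^2 - (-2)^2)/2
  = 0.
Product: (609/4) * (0) = 0.

0


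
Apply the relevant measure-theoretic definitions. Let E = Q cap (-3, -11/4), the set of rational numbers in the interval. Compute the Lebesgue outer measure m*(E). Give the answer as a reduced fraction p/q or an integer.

The set Q cap (-3, -11/4) is countable (a subset of the countable set Q). Lebesgue outer measure of any countable set is 0: each singleton {q} has m*({q}) = 0, and by countable subadditivity m*(union_k {q_k}) <= sum_k m*({q_k}) = sum_k 0 = 0. The reverse inequality m*(E) >= 0 is automatic. So m*(Q cap (-3, -11/4)) = 0.

0


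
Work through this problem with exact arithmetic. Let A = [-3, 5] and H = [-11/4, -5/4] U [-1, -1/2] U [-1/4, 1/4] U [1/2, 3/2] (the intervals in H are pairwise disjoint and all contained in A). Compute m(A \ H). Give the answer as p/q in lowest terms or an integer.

The ambient interval has length m(A) = 5 - (-3) = 8.
Since the holes are disjoint and sit inside A, by finite additivity
  m(H) = sum_i (b_i - a_i), and m(A \ H) = m(A) - m(H).
Computing the hole measures:
  m(H_1) = -5/4 - (-11/4) = 3/2.
  m(H_2) = -1/2 - (-1) = 1/2.
  m(H_3) = 1/4 - (-1/4) = 1/2.
  m(H_4) = 3/2 - 1/2 = 1.
Summed: m(H) = 3/2 + 1/2 + 1/2 + 1 = 7/2.
So m(A \ H) = 8 - 7/2 = 9/2.

9/2


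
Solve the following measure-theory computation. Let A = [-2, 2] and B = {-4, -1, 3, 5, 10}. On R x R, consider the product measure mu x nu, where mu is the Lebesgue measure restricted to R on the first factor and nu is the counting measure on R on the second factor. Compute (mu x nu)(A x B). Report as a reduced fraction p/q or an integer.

For a measurable rectangle A x B, the product measure satisfies
  (mu x nu)(A x B) = mu(A) * nu(B).
  mu(A) = 4.
  nu(B) = 5.
  (mu x nu)(A x B) = 4 * 5 = 20.

20


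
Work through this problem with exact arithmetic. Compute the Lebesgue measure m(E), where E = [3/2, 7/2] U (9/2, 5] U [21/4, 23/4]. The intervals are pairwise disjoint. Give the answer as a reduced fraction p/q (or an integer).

For pairwise disjoint intervals, m(union_i I_i) = sum_i m(I_i),
and m is invariant under swapping open/closed endpoints (single points have measure 0).
So m(E) = sum_i (b_i - a_i).
  I_1 has length 7/2 - 3/2 = 2.
  I_2 has length 5 - 9/2 = 1/2.
  I_3 has length 23/4 - 21/4 = 1/2.
Summing:
  m(E) = 2 + 1/2 + 1/2 = 3.

3


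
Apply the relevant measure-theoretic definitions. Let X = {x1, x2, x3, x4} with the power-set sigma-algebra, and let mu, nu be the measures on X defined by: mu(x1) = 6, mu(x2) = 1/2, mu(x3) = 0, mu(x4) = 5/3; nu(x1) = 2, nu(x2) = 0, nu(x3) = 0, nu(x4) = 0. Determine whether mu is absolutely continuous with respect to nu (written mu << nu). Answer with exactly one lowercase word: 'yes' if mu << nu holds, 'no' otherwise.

mu << nu means: every nu-null measurable set is also mu-null; equivalently, for every atom x, if nu({x}) = 0 then mu({x}) = 0.
Checking each atom:
  x1: nu = 2 > 0 -> no constraint.
  x2: nu = 0, mu = 1/2 > 0 -> violates mu << nu.
  x3: nu = 0, mu = 0 -> consistent with mu << nu.
  x4: nu = 0, mu = 5/3 > 0 -> violates mu << nu.
The atom(s) x2, x4 violate the condition (nu = 0 but mu > 0). Therefore mu is NOT absolutely continuous w.r.t. nu.

no
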